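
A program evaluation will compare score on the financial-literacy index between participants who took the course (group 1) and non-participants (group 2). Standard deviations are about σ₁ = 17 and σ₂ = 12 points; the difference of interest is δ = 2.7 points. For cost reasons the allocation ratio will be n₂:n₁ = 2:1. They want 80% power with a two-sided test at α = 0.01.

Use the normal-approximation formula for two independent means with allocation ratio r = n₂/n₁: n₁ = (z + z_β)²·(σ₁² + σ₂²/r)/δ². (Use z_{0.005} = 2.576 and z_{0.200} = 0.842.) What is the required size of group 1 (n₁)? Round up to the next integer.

n₁ = 579

n₁ = (z_{α/2} + z_β)² · (σ₁² + σ₂²/r) / δ²
   = (2.576 + 0.842)² · (17² + 12²/2) / 2.7²
   = 11.6827 · (289 + 72) / 7.29
   = 11.6827 · 361 / 7.29
   = 578.53
Round up → n₁ = 579; n₂ = r·n₁ = 2 × 579 = 1158.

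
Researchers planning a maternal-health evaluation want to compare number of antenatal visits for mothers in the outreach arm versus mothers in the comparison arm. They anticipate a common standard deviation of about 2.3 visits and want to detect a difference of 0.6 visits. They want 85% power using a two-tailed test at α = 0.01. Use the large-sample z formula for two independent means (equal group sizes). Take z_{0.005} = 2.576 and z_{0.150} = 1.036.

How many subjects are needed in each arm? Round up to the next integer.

n = 384 per group

n = (z_{α/2} + z_β)² · (σ₁² + σ₂²) / δ²
  = (2.576 + 1.036)² · (2·2.3² = 10.58) / 0.6²
  = 13.0465 · 10.58 / 0.36
  = 383.42
Round up → n = 384 per group.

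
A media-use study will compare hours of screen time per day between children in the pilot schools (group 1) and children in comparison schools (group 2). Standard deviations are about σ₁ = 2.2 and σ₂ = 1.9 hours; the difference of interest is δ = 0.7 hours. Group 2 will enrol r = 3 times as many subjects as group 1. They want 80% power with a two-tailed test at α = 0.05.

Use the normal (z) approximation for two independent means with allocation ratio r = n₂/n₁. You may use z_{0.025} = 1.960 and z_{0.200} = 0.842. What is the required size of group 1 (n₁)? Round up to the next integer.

n₁ = 97

n₁ = (z_{α/2} + z_β)² · (σ₁² + σ₂²/r) / δ²
   = (1.960 + 0.842)² · (2.2² + 1.9²/3) / 0.7²
   = 7.8512 · (4.84 + 1.2033) / 0.49
   = 7.8512 · 6.0433 / 0.49
   = 96.83
Round up → n₁ = 97; n₂ = r·n₁ = 3 × 97 = 291.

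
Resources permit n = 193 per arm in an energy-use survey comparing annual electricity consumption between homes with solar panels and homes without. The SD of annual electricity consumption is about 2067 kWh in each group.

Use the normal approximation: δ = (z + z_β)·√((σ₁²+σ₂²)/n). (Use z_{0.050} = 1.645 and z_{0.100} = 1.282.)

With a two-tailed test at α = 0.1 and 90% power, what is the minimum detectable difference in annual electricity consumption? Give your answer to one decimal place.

Minimum detectable difference ≈ 615.9 kWh

δ = (z_{α/2} + z_β) · √((σ₁²+σ₂²)/n)
  = (1.645 + 1.282) · √(8544978/193)
  = 2.927 · √44274.5
  = 2.927 · 210.4151
  = 615.8849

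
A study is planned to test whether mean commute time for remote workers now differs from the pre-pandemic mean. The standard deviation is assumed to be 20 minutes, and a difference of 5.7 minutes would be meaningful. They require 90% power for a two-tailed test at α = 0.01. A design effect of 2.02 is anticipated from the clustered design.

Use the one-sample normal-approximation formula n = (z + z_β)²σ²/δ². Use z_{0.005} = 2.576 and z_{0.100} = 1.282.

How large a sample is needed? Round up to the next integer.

n = 371

n = (z_{α/2} + z_β)² · σ² / δ²
  = (2.576 + 1.282)² · 20² / 5.7²
  = 14.8842 · 400 / 32.49
  = 183.25
Design effect: 2.02 × 183.25 = 370.16.
Round up → n = 371.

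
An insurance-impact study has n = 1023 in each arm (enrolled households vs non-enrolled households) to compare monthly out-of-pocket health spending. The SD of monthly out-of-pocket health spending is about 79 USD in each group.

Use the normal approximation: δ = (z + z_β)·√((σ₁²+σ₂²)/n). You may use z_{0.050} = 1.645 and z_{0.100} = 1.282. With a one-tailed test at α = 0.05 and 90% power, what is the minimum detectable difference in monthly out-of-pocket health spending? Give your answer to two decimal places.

δ = (z_α + z_β) · √((σ₁²+σ₂²)/n)
  = (1.645 + 1.282) · √(12482/1023)
  = 2.927 · √12.2014
  = 2.927 · 3.4930
  = 10.2241

Minimum detectable difference ≈ 10.22 USD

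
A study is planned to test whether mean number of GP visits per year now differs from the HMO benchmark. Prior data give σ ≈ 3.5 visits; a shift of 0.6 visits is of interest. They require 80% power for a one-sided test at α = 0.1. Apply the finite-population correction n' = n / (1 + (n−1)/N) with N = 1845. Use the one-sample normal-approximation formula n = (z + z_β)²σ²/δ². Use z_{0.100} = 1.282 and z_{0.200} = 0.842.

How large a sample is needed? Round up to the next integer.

n = 142

n = (z_α + z_β)² · σ² / δ²
  = (1.282 + 0.842)² · 3.5² / 0.6²
  = 4.5114 · 12.25 / 0.36
  = 153.51
Finite-population correction (N = 1845): 153.51 / (1 + (153.51 − 1)/1845) = 141.79.
Round up → n = 142.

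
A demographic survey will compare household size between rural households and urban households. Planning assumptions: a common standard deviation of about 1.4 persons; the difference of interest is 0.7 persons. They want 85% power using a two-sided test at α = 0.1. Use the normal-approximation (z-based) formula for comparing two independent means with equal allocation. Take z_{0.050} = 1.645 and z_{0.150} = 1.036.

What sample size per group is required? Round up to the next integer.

n = 58 per group

n = (z_{α/2} + z_β)² · (σ₁² + σ₂²) / δ²
  = (1.645 + 1.036)² · (2·1.4² = 3.92) / 0.7²
  = 7.1878 · 3.92 / 0.49
  = 57.50
Round up → n = 58 per group.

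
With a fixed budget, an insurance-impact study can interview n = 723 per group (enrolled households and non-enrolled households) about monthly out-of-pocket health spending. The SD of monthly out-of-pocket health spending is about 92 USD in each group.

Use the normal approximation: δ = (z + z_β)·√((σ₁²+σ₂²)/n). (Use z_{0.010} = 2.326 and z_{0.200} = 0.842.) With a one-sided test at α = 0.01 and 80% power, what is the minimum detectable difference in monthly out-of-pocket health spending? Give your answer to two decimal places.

δ = (z_α + z_β) · √((σ₁²+σ₂²)/n)
  = (2.326 + 0.842) · √(16928/723)
  = 3.168 · √23.4136
  = 3.168 · 4.8388
  = 15.3292

Minimum detectable difference ≈ 15.33 USD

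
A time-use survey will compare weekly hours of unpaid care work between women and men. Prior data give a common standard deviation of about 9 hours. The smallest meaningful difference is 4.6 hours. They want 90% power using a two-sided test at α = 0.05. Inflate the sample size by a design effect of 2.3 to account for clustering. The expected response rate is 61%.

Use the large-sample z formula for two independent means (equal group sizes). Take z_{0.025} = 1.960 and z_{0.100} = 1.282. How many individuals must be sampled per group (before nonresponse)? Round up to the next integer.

n = (z_{α/2} + z_β)² · (σ₁² + σ₂²) / δ²
  = (1.960 + 1.282)² · (2·9² = 162) / 4.6²
  = 10.5106 · 162 / 21.16
  = 80.47
Design effect: 2.3 × 80.47 = 185.08.
Adjust for 61% response: 185.08 / 0.61 = 303.41.
Round up → n = 304 per group.

n = 304 per group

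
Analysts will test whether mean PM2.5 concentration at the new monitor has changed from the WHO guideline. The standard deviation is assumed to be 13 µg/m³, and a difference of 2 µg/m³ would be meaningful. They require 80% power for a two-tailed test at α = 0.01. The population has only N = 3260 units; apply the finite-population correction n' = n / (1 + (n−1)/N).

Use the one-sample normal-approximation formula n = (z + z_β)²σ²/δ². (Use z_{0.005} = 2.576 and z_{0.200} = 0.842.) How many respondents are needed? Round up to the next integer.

n = 429

n = (z_{α/2} + z_β)² · σ² / δ²
  = (2.576 + 0.842)² · 13² / 2²
  = 11.6827 · 169 / 4
  = 493.60
Finite-population correction (N = 3260): 493.60 / (1 + (493.60 − 1)/3260) = 428.80.
Round up → n = 429.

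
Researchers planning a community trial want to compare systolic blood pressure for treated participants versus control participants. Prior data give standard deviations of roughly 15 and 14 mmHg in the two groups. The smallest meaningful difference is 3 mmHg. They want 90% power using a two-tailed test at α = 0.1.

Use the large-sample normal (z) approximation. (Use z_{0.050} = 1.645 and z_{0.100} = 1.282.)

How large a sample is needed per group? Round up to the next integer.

n = 401 per group

n = (z_{α/2} + z_β)² · (σ₁² + σ₂²) / δ²
  = (1.645 + 1.282)² · (15² + 14² = 421) / 3²
  = 8.5673 · 421 / 9
  = 400.76
Round up → n = 401 per group.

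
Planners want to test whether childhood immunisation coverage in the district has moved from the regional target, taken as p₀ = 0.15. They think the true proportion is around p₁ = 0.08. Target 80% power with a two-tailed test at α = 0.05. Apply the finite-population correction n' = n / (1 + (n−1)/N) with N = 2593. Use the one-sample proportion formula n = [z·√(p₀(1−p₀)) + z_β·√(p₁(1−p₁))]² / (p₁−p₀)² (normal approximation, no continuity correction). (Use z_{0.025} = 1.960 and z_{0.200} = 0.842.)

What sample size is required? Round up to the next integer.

n = 165

n = [z_{α/2}·√(p₀q₀) + z_β·√(p₁q₁)]² / (p₁ − p₀)²
  = [1.960·√(0.15·0.85) + 0.842·√(0.08·0.92)]² / (-0.07)²
  = [1.960·0.3571 + 0.842·0.2713]² / 0.0049
  = [0.9283]² / 0.0049
  = 175.86
Finite-population correction (N = 2593): 175.86 / (1 + (175.86 − 1)/2593) = 164.75.
Round up → n = 165.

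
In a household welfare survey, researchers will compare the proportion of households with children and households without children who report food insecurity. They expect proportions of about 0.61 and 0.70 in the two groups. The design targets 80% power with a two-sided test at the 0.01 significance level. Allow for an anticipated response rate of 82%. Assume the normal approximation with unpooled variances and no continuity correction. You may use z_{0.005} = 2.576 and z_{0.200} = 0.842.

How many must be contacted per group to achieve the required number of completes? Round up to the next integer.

n = (z_{α/2} + z_β)² · [p₁(1−p₁) + p₂(1−p₂)] / (p₁ − p₂)²
  = (2.576 + 0.842)² · (0.61·0.39 + 0.70·0.30) / (-0.09)²
  = (3.418)² · (0.2379 + 0.2100) / 0.0081
  = 11.6827 · 0.4479 / 0.0081
  = 646.01
Adjust for 82% response: 646.01 / 0.82 = 787.82.
Round up → n = 788 per group.

n = 788 per group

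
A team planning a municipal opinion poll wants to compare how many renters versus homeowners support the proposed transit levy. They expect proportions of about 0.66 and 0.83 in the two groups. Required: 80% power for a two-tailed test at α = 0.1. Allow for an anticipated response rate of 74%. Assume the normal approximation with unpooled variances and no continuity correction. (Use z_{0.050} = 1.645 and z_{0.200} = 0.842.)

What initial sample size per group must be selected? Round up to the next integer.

n = 106 per group

n = (z_{α/2} + z_β)² · [p₁(1−p₁) + p₂(1−p₂)] / (p₁ − p₂)²
  = (1.645 + 0.842)² · (0.66·0.34 + 0.83·0.17) / (-0.17)²
  = (2.487)² · (0.2244 + 0.1411) / 0.0289
  = 6.1852 · 0.3655 / 0.0289
  = 78.22
Adjust for 74% response: 78.22 / 0.74 = 105.71.
Round up → n = 106 per group.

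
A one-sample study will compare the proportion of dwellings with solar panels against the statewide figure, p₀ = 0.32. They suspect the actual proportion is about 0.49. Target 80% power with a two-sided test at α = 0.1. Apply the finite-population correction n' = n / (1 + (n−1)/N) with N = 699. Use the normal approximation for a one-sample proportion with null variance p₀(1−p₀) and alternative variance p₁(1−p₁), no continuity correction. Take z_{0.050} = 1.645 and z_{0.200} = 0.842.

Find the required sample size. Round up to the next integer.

n = 46

n = [z_{α/2}·√(p₀q₀) + z_β·√(p₁q₁)]² / (p₁ − p₀)²
  = [1.645·√(0.32·0.68) + 0.842·√(0.49·0.51)]² / (0.17)²
  = [1.645·0.4665 + 0.842·0.4999]² / 0.0289
  = [1.1883]² / 0.0289
  = 48.86
Finite-population correction (N = 699): 48.86 / (1 + (48.86 − 1)/699) = 45.73.
Round up → n = 46.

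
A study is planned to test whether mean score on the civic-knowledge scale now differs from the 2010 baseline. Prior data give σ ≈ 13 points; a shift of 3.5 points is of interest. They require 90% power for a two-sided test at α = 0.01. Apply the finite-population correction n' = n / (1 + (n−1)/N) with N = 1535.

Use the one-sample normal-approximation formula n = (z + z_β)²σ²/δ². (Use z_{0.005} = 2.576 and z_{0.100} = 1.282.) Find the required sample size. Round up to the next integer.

n = (z_{α/2} + z_β)² · σ² / δ²
  = (2.576 + 1.282)² · 13² / 3.5²
  = 14.8842 · 169 / 12.25
  = 205.34
Finite-population correction (N = 1535): 205.34 / (1 + (205.34 − 1)/1535) = 181.22.
Round up → n = 182.

n = 182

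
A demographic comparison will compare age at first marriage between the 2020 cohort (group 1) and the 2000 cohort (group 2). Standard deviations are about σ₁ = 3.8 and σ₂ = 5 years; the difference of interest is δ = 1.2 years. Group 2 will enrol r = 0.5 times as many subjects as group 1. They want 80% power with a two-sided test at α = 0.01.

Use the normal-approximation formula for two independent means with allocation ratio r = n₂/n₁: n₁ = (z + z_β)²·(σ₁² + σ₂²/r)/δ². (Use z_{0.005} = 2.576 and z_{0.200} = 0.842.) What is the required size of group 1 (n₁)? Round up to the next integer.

n₁ = 523

n₁ = (z_{α/2} + z_β)² · (σ₁² + σ₂²/r) / δ²
   = (2.576 + 0.842)² · (3.8² + 5²/0.5) / 1.2²
   = 11.6827 · (14.44 + 50) / 1.44
   = 11.6827 · 64.44 / 1.44
   = 522.80
Round up → n₁ = 523; n₂ = r·n₁ = 0.5 × 523 = 262.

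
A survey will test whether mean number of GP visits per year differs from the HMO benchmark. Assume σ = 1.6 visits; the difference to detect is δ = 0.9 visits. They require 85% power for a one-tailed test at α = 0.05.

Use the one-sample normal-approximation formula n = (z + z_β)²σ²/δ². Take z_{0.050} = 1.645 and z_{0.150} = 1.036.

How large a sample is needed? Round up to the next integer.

n = 23

n = (z_α + z_β)² · σ² / δ²
  = (1.645 + 1.036)² · 1.6² / 0.9²
  = 7.1878 · 2.56 / 0.81
  = 22.72
Round up → n = 23.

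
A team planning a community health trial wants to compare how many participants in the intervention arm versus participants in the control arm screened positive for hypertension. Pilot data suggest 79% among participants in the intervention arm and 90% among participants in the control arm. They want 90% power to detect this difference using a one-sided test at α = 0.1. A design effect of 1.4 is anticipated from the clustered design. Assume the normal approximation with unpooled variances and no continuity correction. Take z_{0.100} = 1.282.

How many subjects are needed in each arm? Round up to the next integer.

n = (z_α + z_β)² · [p₁(1−p₁) + p₂(1−p₂)] / (p₁ − p₂)²
  = (1.282 + 1.282)² · (0.79·0.21 + 0.90·0.10) / (-0.11)²
  = (2.564)² · (0.1659 + 0.0900) / 0.0121
  = 6.5741 · 0.2559 / 0.0121
  = 139.03
Design effect: 1.4 × 139.03 = 194.65.
Round up → n = 195 per group.

n = 195 per group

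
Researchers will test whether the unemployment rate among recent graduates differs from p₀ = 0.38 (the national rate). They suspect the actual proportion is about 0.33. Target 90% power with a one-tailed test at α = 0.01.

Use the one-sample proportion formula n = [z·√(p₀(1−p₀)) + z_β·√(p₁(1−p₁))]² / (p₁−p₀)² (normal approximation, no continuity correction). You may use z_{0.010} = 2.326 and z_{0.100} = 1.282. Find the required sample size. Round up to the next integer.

n = [z_α·√(p₀q₀) + z_β·√(p₁q₁)]² / (p₁ − p₀)²
  = [2.326·√(0.38·0.62) + 1.282·√(0.33·0.67)]² / (-0.05)²
  = [2.326·0.4854 + 1.282·0.4702]² / 0.0025
  = [1.7318]² / 0.0025
  = 1199.68
Round up → n = 1200.

n = 1200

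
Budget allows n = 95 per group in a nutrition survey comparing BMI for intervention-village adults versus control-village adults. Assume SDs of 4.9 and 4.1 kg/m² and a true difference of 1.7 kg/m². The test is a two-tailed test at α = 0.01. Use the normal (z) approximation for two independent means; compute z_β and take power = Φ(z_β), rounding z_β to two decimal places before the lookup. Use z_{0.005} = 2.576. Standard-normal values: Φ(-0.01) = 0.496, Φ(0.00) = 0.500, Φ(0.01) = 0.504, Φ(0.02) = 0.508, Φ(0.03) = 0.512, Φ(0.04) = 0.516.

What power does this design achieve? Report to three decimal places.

z_β = δ·√(n/(σ₁²+σ₂²)) − z_{α/2}
    = 1.7 · √(95/40.82) − 2.576
    = 1.7 · 1.52555 − 2.576
    = 2.5934 − 2.576 = 0.0174 → 0.02
Power = Φ(0.02) = 0.508.

Power ≈ 0.508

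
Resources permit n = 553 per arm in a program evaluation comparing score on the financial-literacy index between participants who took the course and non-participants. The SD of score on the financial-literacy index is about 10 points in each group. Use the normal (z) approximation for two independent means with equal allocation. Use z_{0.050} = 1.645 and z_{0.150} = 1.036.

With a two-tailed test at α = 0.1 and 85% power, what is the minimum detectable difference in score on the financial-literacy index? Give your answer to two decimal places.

Minimum detectable difference ≈ 1.61 points

δ = (z_{α/2} + z_β) · √((σ₁²+σ₂²)/n)
  = (1.645 + 1.036) · √(200/553)
  = 2.681 · √0.36166
  = 2.681 · 0.6014
  = 1.6123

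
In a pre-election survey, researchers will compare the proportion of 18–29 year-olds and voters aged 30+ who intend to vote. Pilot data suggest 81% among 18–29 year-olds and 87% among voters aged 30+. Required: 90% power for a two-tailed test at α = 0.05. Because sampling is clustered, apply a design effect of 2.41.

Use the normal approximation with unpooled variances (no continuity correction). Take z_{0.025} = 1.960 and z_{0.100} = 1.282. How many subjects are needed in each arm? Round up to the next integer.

n = 1879 per group

n = (z_{α/2} + z_β)² · [p₁(1−p₁) + p₂(1−p₂)] / (p₁ − p₂)²
  = (1.960 + 1.282)² · (0.81·0.19 + 0.87·0.13) / (-0.06)²
  = (3.242)² · (0.1539 + 0.1131) / 0.0036
  = 10.5106 · 0.2670 / 0.0036
  = 779.53
Design effect: 2.41 × 779.53 = 1878.68.
Round up → n = 1879 per group.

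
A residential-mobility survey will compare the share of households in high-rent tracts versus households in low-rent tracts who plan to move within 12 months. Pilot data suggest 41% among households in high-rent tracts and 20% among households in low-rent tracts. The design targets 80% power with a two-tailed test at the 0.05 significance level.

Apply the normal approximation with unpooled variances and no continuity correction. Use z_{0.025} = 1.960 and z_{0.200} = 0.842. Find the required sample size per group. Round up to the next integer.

n = (z_{α/2} + z_β)² · [p₁(1−p₁) + p₂(1−p₂)] / (p₁ − p₂)²
  = (1.960 + 0.842)² · (0.41·0.59 + 0.20·0.80) / (0.21)²
  = (2.802)² · (0.2419 + 0.1600) / 0.0441
  = 7.8512 · 0.4019 / 0.0441
  = 71.55
Round up → n = 72 per group.

n = 72 per group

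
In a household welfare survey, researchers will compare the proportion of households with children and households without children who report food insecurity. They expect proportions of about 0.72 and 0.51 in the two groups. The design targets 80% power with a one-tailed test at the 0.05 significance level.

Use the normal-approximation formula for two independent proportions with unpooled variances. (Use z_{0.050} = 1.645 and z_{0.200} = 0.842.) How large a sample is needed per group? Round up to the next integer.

n = (z_α + z_β)² · [p₁(1−p₁) + p₂(1−p₂)] / (p₁ − p₂)²
  = (1.645 + 0.842)² · (0.72·0.28 + 0.51·0.49) / (0.21)²
  = (2.487)² · (0.2016 + 0.2499) / 0.0441
  = 6.1852 · 0.4515 / 0.0441
  = 63.32
Round up → n = 64 per group.

n = 64 per group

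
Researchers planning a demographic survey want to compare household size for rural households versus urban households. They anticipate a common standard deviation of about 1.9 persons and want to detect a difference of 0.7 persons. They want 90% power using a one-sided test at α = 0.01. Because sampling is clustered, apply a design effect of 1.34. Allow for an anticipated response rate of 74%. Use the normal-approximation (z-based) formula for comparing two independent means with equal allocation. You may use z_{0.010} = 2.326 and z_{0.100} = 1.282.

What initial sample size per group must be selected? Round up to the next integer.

n = 348 per group

n = (z_α + z_β)² · (σ₁² + σ₂²) / δ²
  = (2.326 + 1.282)² · (2·1.9² = 7.22) / 0.7²
  = 13.0177 · 7.22 / 0.49
  = 191.81
Design effect: 1.34 × 191.81 = 257.03.
Adjust for 74% response: 257.03 / 0.74 = 347.33.
Round up → n = 348 per group.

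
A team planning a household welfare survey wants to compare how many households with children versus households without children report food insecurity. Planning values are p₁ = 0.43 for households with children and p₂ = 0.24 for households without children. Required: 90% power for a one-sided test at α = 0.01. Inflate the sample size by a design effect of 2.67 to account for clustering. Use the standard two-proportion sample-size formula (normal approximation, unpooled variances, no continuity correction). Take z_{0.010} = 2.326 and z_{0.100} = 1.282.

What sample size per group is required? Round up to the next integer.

n = (z_α + z_β)² · [p₁(1−p₁) + p₂(1−p₂)] / (p₁ − p₂)²
  = (2.326 + 1.282)² · (0.43·0.57 + 0.24·0.76) / (0.19)²
  = (3.608)² · (0.2451 + 0.1824) / 0.0361
  = 13.0177 · 0.4275 / 0.0361
  = 154.16
Design effect: 2.67 × 154.16 = 411.60.
Round up → n = 412 per group.

n = 412 per group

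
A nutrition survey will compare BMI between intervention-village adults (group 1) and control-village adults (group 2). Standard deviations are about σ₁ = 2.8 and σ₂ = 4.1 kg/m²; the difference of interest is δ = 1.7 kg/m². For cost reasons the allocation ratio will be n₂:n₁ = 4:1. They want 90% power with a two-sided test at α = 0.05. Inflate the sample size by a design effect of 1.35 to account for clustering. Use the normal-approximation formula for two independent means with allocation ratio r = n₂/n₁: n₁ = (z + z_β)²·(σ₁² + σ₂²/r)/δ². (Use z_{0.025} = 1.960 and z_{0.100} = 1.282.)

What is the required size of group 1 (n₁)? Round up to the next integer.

n₁ = (z_{α/2} + z_β)² · (σ₁² + σ₂²/r) / δ²
   = (1.960 + 1.282)² · (2.8² + 4.1²/4) / 1.7²
   = 10.5106 · (7.84 + 4.2025) / 2.89
   = 10.5106 · 12.0425 / 2.89
   = 43.80
Design effect: 1.35 × 43.80 = 59.13.
Round up → n₁ = 60; n₂ = r·n₁ = 4 × 60 = 240.

n₁ = 60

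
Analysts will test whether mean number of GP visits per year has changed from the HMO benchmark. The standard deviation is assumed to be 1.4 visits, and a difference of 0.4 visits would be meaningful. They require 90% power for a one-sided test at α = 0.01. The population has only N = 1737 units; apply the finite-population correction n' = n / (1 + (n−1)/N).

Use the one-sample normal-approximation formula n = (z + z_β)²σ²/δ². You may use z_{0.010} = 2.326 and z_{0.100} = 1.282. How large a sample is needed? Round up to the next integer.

n = 147

n = (z_α + z_β)² · σ² / δ²
  = (2.326 + 1.282)² · 1.4² / 0.4²
  = 13.0177 · 1.96 / 0.16
  = 159.47
Finite-population correction (N = 1737): 159.47 / (1 + (159.47 − 1)/1737) = 146.13.
Round up → n = 147.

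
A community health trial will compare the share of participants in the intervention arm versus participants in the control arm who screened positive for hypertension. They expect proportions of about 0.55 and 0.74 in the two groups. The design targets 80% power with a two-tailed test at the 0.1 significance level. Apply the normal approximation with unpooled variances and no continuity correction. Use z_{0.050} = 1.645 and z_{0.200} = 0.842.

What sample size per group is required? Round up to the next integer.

n = (z_{α/2} + z_β)² · [p₁(1−p₁) + p₂(1−p₂)] / (p₁ − p₂)²
  = (1.645 + 0.842)² · (0.55·0.45 + 0.74·0.26) / (-0.19)²
  = (2.487)² · (0.2475 + 0.1924) / 0.0361
  = 6.1852 · 0.4399 / 0.0361
  = 75.37
Round up → n = 76 per group.

n = 76 per group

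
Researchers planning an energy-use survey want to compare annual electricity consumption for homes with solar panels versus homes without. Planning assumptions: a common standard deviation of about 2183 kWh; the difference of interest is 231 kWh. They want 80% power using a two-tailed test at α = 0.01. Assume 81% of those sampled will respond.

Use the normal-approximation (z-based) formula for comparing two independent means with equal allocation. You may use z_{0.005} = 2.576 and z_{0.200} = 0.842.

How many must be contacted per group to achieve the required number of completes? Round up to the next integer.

n = (z_{α/2} + z_β)² · (σ₁² + σ₂²) / δ²
  = (2.576 + 0.842)² · (2·2183² = 9530978) / 231²
  = 11.6827 · 9530978 / 53361
  = 2086.69
Adjust for 81% response: 2086.69 / 0.81 = 2576.16.
Round up → n = 2577 per group.

n = 2577 per group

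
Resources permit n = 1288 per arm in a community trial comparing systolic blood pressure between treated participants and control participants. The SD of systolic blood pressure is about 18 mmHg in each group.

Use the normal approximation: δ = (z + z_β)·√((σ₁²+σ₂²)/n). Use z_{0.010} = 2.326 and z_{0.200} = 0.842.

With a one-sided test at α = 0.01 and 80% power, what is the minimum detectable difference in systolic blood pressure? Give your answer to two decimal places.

δ = (z_α + z_β) · √((σ₁²+σ₂²)/n)
  = (2.326 + 0.842) · √(648/1288)
  = 3.168 · √0.50311
  = 3.168 · 0.7093
  = 2.2471

Minimum detectable difference ≈ 2.25 mmHg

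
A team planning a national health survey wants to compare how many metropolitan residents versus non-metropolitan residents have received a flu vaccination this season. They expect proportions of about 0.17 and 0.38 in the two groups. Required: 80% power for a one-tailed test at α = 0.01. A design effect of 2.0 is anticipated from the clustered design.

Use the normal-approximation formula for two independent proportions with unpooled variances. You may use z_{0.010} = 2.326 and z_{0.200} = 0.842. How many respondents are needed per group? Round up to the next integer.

n = (z_α + z_β)² · [p₁(1−p₁) + p₂(1−p₂)] / (p₁ − p₂)²
  = (2.326 + 0.842)² · (0.17·0.83 + 0.38·0.62) / (-0.21)²
  = (3.168)² · (0.1411 + 0.2356) / 0.0441
  = 10.0362 · 0.3767 / 0.0441
  = 85.73
Design effect: 2.0 × 85.73 = 171.46.
Round up → n = 172 per group.

n = 172 per group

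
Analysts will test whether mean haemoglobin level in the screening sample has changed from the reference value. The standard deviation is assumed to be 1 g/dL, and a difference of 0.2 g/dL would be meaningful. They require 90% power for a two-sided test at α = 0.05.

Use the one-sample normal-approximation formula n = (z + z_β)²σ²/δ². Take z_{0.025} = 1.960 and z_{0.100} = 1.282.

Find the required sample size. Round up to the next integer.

n = 263

n = (z_{α/2} + z_β)² · σ² / δ²
  = (1.960 + 1.282)² · 1² / 0.2²
  = 10.5106 · 1 / 0.04
  = 262.76
Round up → n = 263.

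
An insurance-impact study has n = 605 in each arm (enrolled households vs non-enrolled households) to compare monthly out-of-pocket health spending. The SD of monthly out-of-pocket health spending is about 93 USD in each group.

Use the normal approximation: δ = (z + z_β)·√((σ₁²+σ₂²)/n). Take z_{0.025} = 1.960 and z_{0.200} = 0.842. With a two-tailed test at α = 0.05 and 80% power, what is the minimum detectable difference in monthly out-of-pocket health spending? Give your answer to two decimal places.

Minimum detectable difference ≈ 14.98 USD

δ = (z_{α/2} + z_β) · √((σ₁²+σ₂²)/n)
  = (1.960 + 0.842) · √(17298/605)
  = 2.802 · √28.5917
  = 2.802 · 5.3471
  = 14.9826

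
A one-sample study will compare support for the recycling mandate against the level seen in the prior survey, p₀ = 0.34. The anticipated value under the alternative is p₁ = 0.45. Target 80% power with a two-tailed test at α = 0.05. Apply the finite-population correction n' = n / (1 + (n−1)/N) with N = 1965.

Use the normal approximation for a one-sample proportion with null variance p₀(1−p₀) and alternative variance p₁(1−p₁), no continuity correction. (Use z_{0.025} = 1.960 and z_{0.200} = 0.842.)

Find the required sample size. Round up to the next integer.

n = [z_{α/2}·√(p₀q₀) + z_β·√(p₁q₁)]² / (p₁ − p₀)²
  = [1.960·√(0.34·0.66) + 0.842·√(0.45·0.55)]² / (0.11)²
  = [1.960·0.4737 + 0.842·0.4975]² / 0.0121
  = [1.3474]² / 0.0121
  = 150.03
Finite-population correction (N = 1965): 150.03 / (1 + (150.03 − 1)/1965) = 139.45.
Round up → n = 140.

n = 140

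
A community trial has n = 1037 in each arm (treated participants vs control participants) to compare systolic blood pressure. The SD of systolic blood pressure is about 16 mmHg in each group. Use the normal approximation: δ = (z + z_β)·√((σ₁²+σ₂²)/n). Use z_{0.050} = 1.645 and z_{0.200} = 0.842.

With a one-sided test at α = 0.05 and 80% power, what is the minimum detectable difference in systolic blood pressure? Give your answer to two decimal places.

δ = (z_α + z_β) · √((σ₁²+σ₂²)/n)
  = (1.645 + 0.842) · √(512/1037)
  = 2.487 · √0.49373
  = 2.487 · 0.7027
  = 1.7475

Minimum detectable difference ≈ 1.75 mmHg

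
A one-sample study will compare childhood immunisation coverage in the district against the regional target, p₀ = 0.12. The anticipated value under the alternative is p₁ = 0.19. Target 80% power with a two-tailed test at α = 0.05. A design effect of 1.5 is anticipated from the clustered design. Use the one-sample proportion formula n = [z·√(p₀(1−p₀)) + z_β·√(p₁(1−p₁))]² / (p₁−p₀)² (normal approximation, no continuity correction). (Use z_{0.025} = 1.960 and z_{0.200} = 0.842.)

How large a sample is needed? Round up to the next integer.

n = 287

n = [z_{α/2}·√(p₀q₀) + z_β·√(p₁q₁)]² / (p₁ − p₀)²
  = [1.960·√(0.12·0.88) + 0.842·√(0.19·0.81)]² / (0.07)²
  = [1.960·0.3250 + 0.842·0.3923]² / 0.0049
  = [0.9672]² / 0.0049
  = 190.93
Design effect: 1.5 × 190.93 = 286.40.
Round up → n = 287.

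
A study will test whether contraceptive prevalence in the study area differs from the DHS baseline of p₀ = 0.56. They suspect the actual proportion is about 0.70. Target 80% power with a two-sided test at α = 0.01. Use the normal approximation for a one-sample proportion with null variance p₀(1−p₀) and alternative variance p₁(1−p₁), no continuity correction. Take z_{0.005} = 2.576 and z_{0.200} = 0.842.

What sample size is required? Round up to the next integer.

n = 142

n = [z_{α/2}·√(p₀q₀) + z_β·√(p₁q₁)]² / (p₁ − p₀)²
  = [2.576·√(0.56·0.44) + 0.842·√(0.70·0.30)]² / (0.14)²
  = [2.576·0.4964 + 0.842·0.4583]² / 0.0196
  = [1.6645]² / 0.0196
  = 141.36
Round up → n = 142.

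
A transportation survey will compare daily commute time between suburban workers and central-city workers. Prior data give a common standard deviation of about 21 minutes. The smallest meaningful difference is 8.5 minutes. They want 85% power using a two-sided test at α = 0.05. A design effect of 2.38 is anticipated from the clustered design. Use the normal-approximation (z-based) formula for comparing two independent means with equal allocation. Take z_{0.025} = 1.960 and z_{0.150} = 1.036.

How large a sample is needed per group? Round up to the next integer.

n = (z_{α/2} + z_β)² · (σ₁² + σ₂²) / δ²
  = (1.960 + 1.036)² · (2·21² = 882) / 8.5²
  = 8.9760 · 882 / 72.25
  = 109.58
Design effect: 2.38 × 109.58 = 260.79.
Round up → n = 261 per group.

n = 261 per group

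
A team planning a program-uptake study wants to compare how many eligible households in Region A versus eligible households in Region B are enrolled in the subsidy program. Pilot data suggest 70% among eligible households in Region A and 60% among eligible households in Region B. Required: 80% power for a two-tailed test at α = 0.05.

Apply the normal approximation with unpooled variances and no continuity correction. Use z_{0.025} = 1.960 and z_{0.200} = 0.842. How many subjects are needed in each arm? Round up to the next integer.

n = 354 per group

n = (z_{α/2} + z_β)² · [p₁(1−p₁) + p₂(1−p₂)] / (p₁ − p₂)²
  = (1.960 + 0.842)² · (0.70·0.30 + 0.60·0.40) / (0.10)²
  = (2.802)² · (0.2100 + 0.2400) / 0.0100
  = 7.8512 · 0.4500 / 0.0100
  = 353.30
Round up → n = 354 per group.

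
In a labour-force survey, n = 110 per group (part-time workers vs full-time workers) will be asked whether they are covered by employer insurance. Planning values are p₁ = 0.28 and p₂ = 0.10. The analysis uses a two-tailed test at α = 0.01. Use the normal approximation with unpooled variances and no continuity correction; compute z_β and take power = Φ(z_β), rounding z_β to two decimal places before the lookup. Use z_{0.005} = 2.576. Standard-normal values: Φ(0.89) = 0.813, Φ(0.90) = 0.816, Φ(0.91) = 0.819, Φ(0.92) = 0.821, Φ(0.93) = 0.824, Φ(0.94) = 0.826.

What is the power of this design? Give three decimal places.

Power ≈ 0.821

z_β = |p₁−p₂|·√(n/[p₁q₁+p₂q₂]) − z_{α/2}
    = 0.18 · √(110/0.2916) − 2.576
    = 0.18 · 19.4224 − 2.576
    = 3.4960 − 2.576 = 0.9200 → 0.92
Power = Φ(0.92) = 0.821.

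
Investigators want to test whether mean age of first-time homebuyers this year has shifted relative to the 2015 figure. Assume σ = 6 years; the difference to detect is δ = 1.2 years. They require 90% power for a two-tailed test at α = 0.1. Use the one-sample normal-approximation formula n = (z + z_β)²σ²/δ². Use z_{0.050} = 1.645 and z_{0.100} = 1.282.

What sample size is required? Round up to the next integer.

n = 215

n = (z_{α/2} + z_β)² · σ² / δ²
  = (1.645 + 1.282)² · 6² / 1.2²
  = 8.5673 · 36 / 1.44
  = 214.18
Round up → n = 215.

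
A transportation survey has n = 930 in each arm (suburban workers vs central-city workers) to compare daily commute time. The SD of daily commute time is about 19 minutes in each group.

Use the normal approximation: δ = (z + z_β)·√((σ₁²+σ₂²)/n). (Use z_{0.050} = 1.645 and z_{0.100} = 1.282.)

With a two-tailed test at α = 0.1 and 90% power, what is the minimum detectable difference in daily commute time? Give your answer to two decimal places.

Minimum detectable difference ≈ 2.58 minutes

δ = (z_{α/2} + z_β) · √((σ₁²+σ₂²)/n)
  = (1.645 + 1.282) · √(722/930)
  = 2.927 · √0.77634
  = 2.927 · 0.8811
  = 2.5790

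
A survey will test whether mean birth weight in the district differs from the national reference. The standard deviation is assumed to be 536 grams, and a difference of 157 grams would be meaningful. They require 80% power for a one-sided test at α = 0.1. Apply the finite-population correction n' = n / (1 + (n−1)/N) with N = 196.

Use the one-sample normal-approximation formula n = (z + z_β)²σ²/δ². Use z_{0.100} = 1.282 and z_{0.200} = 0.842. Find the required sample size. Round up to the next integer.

n = (z_α + z_β)² · σ² / δ²
  = (1.282 + 0.842)² · 536² / 157²
  = 4.5114 · 287296 / 24649
  = 52.58
Finite-population correction (N = 196): 52.58 / (1 + (52.58 − 1)/196) = 41.63.
Round up → n = 42.

n = 42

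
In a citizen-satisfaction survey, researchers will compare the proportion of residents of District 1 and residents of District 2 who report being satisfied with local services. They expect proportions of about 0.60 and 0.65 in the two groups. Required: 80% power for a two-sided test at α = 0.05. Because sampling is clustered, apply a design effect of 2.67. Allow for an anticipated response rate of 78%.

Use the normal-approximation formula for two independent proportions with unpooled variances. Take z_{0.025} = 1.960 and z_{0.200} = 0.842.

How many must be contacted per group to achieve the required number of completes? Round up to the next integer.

n = (z_{α/2} + z_β)² · [p₁(1−p₁) + p₂(1−p₂)] / (p₁ − p₂)²
  = (1.960 + 0.842)² · (0.60·0.40 + 0.65·0.35) / (-0.05)²
  = (2.802)² · (0.2400 + 0.2275) / 0.0025
  = 7.8512 · 0.4675 / 0.0025
  = 1468.18
Design effect: 2.67 × 1468.18 = 3920.03.
Adjust for 78% response: 3920.03 / 0.78 = 5025.68.
Round up → n = 5026 per group.

n = 5026 per group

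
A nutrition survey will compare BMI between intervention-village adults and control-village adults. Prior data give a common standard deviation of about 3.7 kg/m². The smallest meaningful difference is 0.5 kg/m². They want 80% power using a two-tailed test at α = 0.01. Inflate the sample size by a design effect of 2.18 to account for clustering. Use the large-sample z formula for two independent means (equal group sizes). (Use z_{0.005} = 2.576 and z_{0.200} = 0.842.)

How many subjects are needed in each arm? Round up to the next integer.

n = (z_{α/2} + z_β)² · (σ₁² + σ₂²) / δ²
  = (2.576 + 0.842)² · (2·3.7² = 27.38) / 0.5²
  = 11.6827 · 27.38 / 0.25
  = 1279.49
Design effect: 2.18 × 1279.49 = 2789.29.
Round up → n = 2790 per group.

n = 2790 per group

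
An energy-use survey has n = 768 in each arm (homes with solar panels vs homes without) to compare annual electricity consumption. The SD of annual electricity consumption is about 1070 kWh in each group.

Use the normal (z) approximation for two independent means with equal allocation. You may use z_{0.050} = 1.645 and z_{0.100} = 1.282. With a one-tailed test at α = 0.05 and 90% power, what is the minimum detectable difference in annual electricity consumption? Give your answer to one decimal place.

δ = (z_α + z_β) · √((σ₁²+σ₂²)/n)
  = (1.645 + 1.282) · √(2289800/768)
  = 2.927 · √2981.5
  = 2.927 · 54.6032
  = 159.8236

Minimum detectable difference ≈ 159.8 kWh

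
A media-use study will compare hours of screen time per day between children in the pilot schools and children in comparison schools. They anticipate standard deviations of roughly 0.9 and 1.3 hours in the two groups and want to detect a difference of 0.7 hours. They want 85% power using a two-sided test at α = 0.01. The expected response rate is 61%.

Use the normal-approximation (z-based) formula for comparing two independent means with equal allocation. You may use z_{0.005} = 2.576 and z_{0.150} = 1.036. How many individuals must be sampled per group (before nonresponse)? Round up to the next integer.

n = (z_{α/2} + z_β)² · (σ₁² + σ₂²) / δ²
  = (2.576 + 1.036)² · (0.9² + 1.3² = 2.5) / 0.7²
  = 13.0465 · 2.5 / 0.49
  = 66.56
Adjust for 61% response: 66.56 / 0.61 = 109.12.
Round up → n = 110 per group.

n = 110 per group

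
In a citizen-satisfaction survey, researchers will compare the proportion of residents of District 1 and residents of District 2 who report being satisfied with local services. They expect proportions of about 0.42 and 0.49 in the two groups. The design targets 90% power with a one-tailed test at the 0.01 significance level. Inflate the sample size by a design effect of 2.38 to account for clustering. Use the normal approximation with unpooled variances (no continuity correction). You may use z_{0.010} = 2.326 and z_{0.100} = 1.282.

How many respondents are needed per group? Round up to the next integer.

n = (z_α + z_β)² · [p₁(1−p₁) + p₂(1−p₂)] / (p₁ − p₂)²
  = (2.326 + 1.282)² · (0.42·0.58 + 0.49·0.51) / (-0.07)²
  = (3.608)² · (0.2436 + 0.2499) / 0.0049
  = 13.0177 · 0.4935 / 0.0049
  = 1311.06
Design effect: 2.38 × 1311.06 = 3120.33.
Round up → n = 3121 per group.

n = 3121 per group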